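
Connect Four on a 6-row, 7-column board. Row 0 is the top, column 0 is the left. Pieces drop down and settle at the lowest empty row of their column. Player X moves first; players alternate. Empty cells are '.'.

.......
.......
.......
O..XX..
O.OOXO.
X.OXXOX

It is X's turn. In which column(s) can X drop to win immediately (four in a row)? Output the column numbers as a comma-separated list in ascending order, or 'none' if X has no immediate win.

col 0: drop X → no win
col 1: drop X → no win
col 2: drop X → no win
col 3: drop X → no win
col 4: drop X → WIN!
col 5: drop X → no win
col 6: drop X → no win

Answer: 4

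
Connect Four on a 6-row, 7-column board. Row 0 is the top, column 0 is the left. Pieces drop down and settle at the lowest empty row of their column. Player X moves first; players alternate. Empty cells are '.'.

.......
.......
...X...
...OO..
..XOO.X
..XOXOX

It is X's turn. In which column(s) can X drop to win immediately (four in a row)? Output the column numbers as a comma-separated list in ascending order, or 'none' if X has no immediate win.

Answer: none

Derivation:
col 0: drop X → no win
col 1: drop X → no win
col 2: drop X → no win
col 3: drop X → no win
col 4: drop X → no win
col 5: drop X → no win
col 6: drop X → no win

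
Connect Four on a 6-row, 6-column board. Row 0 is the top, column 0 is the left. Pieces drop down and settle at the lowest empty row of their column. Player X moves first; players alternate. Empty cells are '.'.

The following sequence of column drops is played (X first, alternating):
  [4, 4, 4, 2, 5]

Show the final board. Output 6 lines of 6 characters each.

Answer: ......
......
......
....X.
....O.
..O.XX

Derivation:
Move 1: X drops in col 4, lands at row 5
Move 2: O drops in col 4, lands at row 4
Move 3: X drops in col 4, lands at row 3
Move 4: O drops in col 2, lands at row 5
Move 5: X drops in col 5, lands at row 5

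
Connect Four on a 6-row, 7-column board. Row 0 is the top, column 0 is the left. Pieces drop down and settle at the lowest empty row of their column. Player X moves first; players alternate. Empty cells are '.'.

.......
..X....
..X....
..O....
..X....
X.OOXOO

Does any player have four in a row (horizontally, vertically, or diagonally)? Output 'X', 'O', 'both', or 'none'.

none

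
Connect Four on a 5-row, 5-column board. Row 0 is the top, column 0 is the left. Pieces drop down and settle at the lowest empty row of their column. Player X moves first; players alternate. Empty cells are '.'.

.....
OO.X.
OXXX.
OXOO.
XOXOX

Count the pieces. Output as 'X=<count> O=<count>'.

X=8 O=8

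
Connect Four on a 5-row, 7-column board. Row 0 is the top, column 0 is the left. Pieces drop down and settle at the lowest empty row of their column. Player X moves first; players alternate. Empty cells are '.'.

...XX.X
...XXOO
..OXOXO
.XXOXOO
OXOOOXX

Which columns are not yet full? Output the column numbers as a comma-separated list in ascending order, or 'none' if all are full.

col 0: top cell = '.' → open
col 1: top cell = '.' → open
col 2: top cell = '.' → open
col 3: top cell = 'X' → FULL
col 4: top cell = 'X' → FULL
col 5: top cell = '.' → open
col 6: top cell = 'X' → FULL

Answer: 0,1,2,5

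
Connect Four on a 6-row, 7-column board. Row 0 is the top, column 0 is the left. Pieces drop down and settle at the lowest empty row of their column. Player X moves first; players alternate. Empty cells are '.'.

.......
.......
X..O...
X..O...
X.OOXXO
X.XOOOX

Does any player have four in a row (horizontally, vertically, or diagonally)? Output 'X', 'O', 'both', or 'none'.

both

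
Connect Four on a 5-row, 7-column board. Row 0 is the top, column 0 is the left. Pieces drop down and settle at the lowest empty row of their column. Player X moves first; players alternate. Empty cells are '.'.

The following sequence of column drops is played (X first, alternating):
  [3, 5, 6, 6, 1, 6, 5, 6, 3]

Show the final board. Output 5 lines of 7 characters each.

Answer: .......
......O
......O
...X.XO
.X.X.OX

Derivation:
Move 1: X drops in col 3, lands at row 4
Move 2: O drops in col 5, lands at row 4
Move 3: X drops in col 6, lands at row 4
Move 4: O drops in col 6, lands at row 3
Move 5: X drops in col 1, lands at row 4
Move 6: O drops in col 6, lands at row 2
Move 7: X drops in col 5, lands at row 3
Move 8: O drops in col 6, lands at row 1
Move 9: X drops in col 3, lands at row 3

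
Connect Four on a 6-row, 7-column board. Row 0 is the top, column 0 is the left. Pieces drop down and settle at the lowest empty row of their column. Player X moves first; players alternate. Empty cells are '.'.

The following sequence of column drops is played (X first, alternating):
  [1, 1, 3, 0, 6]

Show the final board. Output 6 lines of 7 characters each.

Answer: .......
.......
.......
.......
.O.....
OX.X..X

Derivation:
Move 1: X drops in col 1, lands at row 5
Move 2: O drops in col 1, lands at row 4
Move 3: X drops in col 3, lands at row 5
Move 4: O drops in col 0, lands at row 5
Move 5: X drops in col 6, lands at row 5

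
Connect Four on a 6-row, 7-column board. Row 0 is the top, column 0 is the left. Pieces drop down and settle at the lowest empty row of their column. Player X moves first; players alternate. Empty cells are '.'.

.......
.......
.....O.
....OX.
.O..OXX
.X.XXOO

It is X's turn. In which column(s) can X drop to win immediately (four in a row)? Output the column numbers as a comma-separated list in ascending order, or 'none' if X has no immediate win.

col 0: drop X → no win
col 1: drop X → no win
col 2: drop X → WIN!
col 3: drop X → no win
col 4: drop X → no win
col 5: drop X → no win
col 6: drop X → no win

Answer: 2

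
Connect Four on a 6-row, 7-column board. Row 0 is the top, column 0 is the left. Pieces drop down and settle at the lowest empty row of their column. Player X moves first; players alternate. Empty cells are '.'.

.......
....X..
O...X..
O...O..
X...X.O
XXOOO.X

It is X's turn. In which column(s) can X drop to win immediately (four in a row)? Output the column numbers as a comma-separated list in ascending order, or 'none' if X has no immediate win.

Answer: none

Derivation:
col 0: drop X → no win
col 1: drop X → no win
col 2: drop X → no win
col 3: drop X → no win
col 4: drop X → no win
col 5: drop X → no win
col 6: drop X → no win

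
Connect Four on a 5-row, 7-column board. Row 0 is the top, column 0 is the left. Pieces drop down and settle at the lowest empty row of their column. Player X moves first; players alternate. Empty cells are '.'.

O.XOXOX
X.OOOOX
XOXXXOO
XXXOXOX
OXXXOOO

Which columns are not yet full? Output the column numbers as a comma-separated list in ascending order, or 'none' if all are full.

Answer: 1

Derivation:
col 0: top cell = 'O' → FULL
col 1: top cell = '.' → open
col 2: top cell = 'X' → FULL
col 3: top cell = 'O' → FULL
col 4: top cell = 'X' → FULL
col 5: top cell = 'O' → FULL
col 6: top cell = 'X' → FULL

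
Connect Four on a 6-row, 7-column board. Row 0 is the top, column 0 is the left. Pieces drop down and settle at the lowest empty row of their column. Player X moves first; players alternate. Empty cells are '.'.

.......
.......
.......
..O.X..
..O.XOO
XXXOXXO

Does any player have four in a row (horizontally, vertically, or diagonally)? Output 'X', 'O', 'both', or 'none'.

none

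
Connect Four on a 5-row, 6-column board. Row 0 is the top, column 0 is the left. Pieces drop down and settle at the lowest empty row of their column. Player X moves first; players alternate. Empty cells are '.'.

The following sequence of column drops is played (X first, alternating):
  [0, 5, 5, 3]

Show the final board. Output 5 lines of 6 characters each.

Move 1: X drops in col 0, lands at row 4
Move 2: O drops in col 5, lands at row 4
Move 3: X drops in col 5, lands at row 3
Move 4: O drops in col 3, lands at row 4

Answer: ......
......
......
.....X
X..O.O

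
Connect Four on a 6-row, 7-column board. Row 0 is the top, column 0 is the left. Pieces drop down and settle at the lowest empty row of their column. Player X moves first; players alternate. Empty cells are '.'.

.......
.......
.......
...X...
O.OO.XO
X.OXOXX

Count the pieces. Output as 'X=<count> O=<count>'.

X=6 O=6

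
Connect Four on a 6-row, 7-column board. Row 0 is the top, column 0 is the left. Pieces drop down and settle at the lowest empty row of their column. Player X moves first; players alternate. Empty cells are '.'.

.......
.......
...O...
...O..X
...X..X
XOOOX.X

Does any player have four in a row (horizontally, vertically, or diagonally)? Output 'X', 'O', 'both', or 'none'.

none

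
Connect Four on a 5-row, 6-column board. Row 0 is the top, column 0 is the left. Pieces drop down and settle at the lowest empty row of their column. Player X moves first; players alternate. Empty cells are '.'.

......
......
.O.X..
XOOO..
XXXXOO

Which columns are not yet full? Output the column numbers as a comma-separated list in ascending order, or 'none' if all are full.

col 0: top cell = '.' → open
col 1: top cell = '.' → open
col 2: top cell = '.' → open
col 3: top cell = '.' → open
col 4: top cell = '.' → open
col 5: top cell = '.' → open

Answer: 0,1,2,3,4,5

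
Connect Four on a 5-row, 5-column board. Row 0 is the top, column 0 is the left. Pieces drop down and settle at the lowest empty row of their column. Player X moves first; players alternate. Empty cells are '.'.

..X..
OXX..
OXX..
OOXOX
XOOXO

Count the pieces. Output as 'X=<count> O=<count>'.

X=9 O=8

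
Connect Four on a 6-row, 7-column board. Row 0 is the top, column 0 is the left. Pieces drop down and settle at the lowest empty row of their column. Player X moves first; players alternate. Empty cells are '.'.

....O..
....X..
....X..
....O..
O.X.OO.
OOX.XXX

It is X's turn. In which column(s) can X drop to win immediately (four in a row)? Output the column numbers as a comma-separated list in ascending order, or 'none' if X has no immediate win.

Answer: 3

Derivation:
col 0: drop X → no win
col 1: drop X → no win
col 2: drop X → no win
col 3: drop X → WIN!
col 5: drop X → no win
col 6: drop X → no win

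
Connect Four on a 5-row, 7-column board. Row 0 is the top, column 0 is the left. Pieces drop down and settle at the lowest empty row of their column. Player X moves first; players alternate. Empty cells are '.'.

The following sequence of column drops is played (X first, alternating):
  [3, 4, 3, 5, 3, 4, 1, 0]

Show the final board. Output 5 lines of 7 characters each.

Move 1: X drops in col 3, lands at row 4
Move 2: O drops in col 4, lands at row 4
Move 3: X drops in col 3, lands at row 3
Move 4: O drops in col 5, lands at row 4
Move 5: X drops in col 3, lands at row 2
Move 6: O drops in col 4, lands at row 3
Move 7: X drops in col 1, lands at row 4
Move 8: O drops in col 0, lands at row 4

Answer: .......
.......
...X...
...XO..
OX.XOO.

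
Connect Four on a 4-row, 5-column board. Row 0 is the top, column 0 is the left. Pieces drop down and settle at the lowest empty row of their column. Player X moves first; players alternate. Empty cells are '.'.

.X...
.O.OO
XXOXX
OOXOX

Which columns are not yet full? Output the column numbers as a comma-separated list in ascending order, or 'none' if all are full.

col 0: top cell = '.' → open
col 1: top cell = 'X' → FULL
col 2: top cell = '.' → open
col 3: top cell = '.' → open
col 4: top cell = '.' → open

Answer: 0,2,3,4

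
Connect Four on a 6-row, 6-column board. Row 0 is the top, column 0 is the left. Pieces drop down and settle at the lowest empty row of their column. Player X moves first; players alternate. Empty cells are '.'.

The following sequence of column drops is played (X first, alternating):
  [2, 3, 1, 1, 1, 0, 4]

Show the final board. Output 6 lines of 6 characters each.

Move 1: X drops in col 2, lands at row 5
Move 2: O drops in col 3, lands at row 5
Move 3: X drops in col 1, lands at row 5
Move 4: O drops in col 1, lands at row 4
Move 5: X drops in col 1, lands at row 3
Move 6: O drops in col 0, lands at row 5
Move 7: X drops in col 4, lands at row 5

Answer: ......
......
......
.X....
.O....
OXXOX.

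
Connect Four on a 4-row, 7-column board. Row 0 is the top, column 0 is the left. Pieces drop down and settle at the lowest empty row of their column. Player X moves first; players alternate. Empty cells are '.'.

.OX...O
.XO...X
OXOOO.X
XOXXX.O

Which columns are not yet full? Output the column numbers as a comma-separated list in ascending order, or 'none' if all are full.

Answer: 0,3,4,5

Derivation:
col 0: top cell = '.' → open
col 1: top cell = 'O' → FULL
col 2: top cell = 'X' → FULL
col 3: top cell = '.' → open
col 4: top cell = '.' → open
col 5: top cell = '.' → open
col 6: top cell = 'O' → FULL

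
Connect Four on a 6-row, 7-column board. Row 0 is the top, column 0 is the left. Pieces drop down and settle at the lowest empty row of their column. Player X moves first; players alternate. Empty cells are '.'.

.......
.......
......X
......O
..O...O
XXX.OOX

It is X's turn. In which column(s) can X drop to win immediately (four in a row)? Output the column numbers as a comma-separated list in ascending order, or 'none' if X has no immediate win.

col 0: drop X → no win
col 1: drop X → no win
col 2: drop X → no win
col 3: drop X → WIN!
col 4: drop X → no win
col 5: drop X → no win
col 6: drop X → no win

Answer: 3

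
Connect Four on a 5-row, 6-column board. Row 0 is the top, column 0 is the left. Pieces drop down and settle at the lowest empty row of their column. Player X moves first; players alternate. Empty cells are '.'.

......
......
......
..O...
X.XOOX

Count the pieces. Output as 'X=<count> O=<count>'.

X=3 O=3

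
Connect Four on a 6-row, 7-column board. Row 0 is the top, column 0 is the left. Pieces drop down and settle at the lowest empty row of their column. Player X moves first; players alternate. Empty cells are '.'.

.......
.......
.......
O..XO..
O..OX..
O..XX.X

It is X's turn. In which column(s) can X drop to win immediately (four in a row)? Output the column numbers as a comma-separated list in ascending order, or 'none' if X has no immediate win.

col 0: drop X → no win
col 1: drop X → no win
col 2: drop X → no win
col 3: drop X → no win
col 4: drop X → no win
col 5: drop X → WIN!
col 6: drop X → no win

Answer: 5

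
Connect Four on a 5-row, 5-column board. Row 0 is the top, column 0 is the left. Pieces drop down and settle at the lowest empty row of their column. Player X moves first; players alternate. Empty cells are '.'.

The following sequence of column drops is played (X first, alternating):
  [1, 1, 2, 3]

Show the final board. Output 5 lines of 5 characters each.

Answer: .....
.....
.....
.O...
.XXO.

Derivation:
Move 1: X drops in col 1, lands at row 4
Move 2: O drops in col 1, lands at row 3
Move 3: X drops in col 2, lands at row 4
Move 4: O drops in col 3, lands at row 4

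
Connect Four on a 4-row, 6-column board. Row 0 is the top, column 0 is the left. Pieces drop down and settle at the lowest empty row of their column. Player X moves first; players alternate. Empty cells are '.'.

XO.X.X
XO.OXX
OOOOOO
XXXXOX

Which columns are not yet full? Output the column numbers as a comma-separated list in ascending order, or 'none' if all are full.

col 0: top cell = 'X' → FULL
col 1: top cell = 'O' → FULL
col 2: top cell = '.' → open
col 3: top cell = 'X' → FULL
col 4: top cell = '.' → open
col 5: top cell = 'X' → FULL

Answer: 2,4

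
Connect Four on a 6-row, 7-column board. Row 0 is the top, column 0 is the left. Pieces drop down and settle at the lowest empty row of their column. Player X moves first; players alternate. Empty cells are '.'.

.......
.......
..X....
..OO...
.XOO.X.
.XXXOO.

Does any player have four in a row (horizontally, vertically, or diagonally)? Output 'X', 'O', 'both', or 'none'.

none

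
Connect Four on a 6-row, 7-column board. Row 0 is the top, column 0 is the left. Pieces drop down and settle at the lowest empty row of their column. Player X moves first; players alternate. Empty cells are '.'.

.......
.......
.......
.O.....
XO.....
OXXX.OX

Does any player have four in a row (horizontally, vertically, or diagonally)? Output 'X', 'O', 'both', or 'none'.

none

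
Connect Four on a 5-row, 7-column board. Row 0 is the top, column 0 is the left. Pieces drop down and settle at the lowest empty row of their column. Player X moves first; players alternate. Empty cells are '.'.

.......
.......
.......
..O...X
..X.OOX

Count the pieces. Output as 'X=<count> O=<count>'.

X=3 O=3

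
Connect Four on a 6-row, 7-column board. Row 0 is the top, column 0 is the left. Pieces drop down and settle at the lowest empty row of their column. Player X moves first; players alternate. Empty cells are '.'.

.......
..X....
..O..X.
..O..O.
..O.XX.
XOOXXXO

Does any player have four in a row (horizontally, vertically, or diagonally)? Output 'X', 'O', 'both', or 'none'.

O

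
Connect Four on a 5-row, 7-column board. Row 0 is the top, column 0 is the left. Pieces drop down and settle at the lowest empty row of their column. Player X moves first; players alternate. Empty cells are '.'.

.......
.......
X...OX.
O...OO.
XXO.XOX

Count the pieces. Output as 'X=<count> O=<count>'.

X=6 O=6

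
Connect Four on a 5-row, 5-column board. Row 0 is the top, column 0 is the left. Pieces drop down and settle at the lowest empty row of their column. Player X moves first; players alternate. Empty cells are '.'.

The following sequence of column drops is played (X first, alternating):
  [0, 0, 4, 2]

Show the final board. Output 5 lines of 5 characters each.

Answer: .....
.....
.....
O....
X.O.X

Derivation:
Move 1: X drops in col 0, lands at row 4
Move 2: O drops in col 0, lands at row 3
Move 3: X drops in col 4, lands at row 4
Move 4: O drops in col 2, lands at row 4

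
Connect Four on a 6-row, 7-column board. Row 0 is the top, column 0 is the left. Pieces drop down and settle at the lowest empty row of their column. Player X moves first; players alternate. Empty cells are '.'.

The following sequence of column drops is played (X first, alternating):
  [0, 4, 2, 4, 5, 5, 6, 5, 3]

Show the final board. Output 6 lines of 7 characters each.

Answer: .......
.......
.......
.....O.
....OO.
X.XXOXX

Derivation:
Move 1: X drops in col 0, lands at row 5
Move 2: O drops in col 4, lands at row 5
Move 3: X drops in col 2, lands at row 5
Move 4: O drops in col 4, lands at row 4
Move 5: X drops in col 5, lands at row 5
Move 6: O drops in col 5, lands at row 4
Move 7: X drops in col 6, lands at row 5
Move 8: O drops in col 5, lands at row 3
Move 9: X drops in col 3, lands at row 5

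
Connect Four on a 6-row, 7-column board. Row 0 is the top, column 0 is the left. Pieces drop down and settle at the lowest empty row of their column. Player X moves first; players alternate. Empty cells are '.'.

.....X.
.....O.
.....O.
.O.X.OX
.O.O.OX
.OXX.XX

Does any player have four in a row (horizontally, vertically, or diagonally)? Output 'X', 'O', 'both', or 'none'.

O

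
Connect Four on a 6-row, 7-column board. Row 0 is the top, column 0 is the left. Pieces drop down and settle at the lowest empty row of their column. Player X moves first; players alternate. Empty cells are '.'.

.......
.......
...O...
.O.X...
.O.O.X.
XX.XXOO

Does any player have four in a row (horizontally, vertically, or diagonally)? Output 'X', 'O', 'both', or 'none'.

none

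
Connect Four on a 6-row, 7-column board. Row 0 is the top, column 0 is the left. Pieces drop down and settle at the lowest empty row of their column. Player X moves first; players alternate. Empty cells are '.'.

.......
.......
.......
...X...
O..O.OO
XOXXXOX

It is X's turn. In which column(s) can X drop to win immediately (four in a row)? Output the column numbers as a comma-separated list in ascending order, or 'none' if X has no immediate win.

col 0: drop X → no win
col 1: drop X → no win
col 2: drop X → no win
col 3: drop X → no win
col 4: drop X → no win
col 5: drop X → no win
col 6: drop X → no win

Answer: none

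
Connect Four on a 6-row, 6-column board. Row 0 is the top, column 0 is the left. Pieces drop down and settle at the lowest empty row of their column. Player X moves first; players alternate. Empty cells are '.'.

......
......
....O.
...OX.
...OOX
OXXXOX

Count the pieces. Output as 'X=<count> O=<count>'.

X=6 O=6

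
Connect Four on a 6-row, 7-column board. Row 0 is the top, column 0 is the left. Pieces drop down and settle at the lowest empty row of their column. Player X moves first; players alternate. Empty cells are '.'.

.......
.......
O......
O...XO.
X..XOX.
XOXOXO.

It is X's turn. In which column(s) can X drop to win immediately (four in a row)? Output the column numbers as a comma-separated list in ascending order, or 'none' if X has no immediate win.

Answer: 5

Derivation:
col 0: drop X → no win
col 1: drop X → no win
col 2: drop X → no win
col 3: drop X → no win
col 4: drop X → no win
col 5: drop X → WIN!
col 6: drop X → no win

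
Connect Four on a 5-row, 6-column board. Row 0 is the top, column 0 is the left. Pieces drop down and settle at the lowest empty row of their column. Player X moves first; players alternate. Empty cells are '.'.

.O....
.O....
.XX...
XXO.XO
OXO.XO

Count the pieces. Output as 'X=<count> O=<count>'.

X=7 O=7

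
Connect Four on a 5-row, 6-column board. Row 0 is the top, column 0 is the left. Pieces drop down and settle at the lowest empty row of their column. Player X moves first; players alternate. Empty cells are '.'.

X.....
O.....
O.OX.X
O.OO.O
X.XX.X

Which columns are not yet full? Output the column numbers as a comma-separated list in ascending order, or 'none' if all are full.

col 0: top cell = 'X' → FULL
col 1: top cell = '.' → open
col 2: top cell = '.' → open
col 3: top cell = '.' → open
col 4: top cell = '.' → open
col 5: top cell = '.' → open

Answer: 1,2,3,4,5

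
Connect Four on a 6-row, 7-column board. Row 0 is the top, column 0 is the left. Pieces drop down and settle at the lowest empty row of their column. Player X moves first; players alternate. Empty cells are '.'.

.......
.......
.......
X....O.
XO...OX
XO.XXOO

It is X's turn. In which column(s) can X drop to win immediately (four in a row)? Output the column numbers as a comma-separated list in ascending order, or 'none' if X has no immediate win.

col 0: drop X → WIN!
col 1: drop X → no win
col 2: drop X → no win
col 3: drop X → no win
col 4: drop X → no win
col 5: drop X → no win
col 6: drop X → no win

Answer: 0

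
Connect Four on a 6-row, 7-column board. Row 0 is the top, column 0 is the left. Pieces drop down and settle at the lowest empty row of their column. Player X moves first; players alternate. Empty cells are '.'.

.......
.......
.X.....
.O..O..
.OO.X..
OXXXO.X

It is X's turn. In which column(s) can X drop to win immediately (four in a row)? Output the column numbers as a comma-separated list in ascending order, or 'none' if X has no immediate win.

Answer: none

Derivation:
col 0: drop X → no win
col 1: drop X → no win
col 2: drop X → no win
col 3: drop X → no win
col 4: drop X → no win
col 5: drop X → no win
col 6: drop X → no win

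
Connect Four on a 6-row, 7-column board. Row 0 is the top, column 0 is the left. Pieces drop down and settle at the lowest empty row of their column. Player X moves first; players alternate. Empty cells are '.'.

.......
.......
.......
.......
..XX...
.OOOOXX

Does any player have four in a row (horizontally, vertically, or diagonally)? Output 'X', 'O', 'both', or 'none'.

O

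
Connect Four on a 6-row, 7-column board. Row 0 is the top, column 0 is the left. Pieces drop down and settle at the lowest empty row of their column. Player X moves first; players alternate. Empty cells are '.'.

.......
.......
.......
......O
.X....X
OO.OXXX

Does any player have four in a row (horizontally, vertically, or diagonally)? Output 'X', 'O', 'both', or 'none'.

none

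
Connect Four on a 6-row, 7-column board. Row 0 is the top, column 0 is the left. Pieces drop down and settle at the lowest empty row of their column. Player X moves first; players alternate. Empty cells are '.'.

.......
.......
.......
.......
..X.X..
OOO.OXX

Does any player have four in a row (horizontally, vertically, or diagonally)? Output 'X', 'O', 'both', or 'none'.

none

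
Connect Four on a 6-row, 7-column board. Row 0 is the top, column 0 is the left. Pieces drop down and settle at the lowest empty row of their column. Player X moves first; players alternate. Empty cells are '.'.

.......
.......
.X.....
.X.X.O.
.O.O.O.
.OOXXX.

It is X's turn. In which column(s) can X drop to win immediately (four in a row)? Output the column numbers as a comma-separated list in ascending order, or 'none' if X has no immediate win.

Answer: 6

Derivation:
col 0: drop X → no win
col 1: drop X → no win
col 2: drop X → no win
col 3: drop X → no win
col 4: drop X → no win
col 5: drop X → no win
col 6: drop X → WIN!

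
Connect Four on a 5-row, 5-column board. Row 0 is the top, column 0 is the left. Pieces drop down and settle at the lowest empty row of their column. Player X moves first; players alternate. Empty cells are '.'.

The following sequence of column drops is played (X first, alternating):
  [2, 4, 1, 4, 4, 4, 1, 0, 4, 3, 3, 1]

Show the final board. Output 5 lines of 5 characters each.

Move 1: X drops in col 2, lands at row 4
Move 2: O drops in col 4, lands at row 4
Move 3: X drops in col 1, lands at row 4
Move 4: O drops in col 4, lands at row 3
Move 5: X drops in col 4, lands at row 2
Move 6: O drops in col 4, lands at row 1
Move 7: X drops in col 1, lands at row 3
Move 8: O drops in col 0, lands at row 4
Move 9: X drops in col 4, lands at row 0
Move 10: O drops in col 3, lands at row 4
Move 11: X drops in col 3, lands at row 3
Move 12: O drops in col 1, lands at row 2

Answer: ....X
....O
.O..X
.X.XO
OXXOO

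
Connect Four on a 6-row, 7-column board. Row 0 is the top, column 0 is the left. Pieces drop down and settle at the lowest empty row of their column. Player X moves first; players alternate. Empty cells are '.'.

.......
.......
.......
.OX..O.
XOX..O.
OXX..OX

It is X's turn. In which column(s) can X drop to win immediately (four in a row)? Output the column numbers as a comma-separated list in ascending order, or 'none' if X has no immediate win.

Answer: 2

Derivation:
col 0: drop X → no win
col 1: drop X → no win
col 2: drop X → WIN!
col 3: drop X → no win
col 4: drop X → no win
col 5: drop X → no win
col 6: drop X → no win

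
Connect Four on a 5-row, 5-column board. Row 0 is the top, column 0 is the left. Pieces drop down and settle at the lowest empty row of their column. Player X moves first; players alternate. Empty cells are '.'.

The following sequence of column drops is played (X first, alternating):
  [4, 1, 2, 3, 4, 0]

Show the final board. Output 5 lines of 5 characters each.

Answer: .....
.....
.....
....X
OOXOX

Derivation:
Move 1: X drops in col 4, lands at row 4
Move 2: O drops in col 1, lands at row 4
Move 3: X drops in col 2, lands at row 4
Move 4: O drops in col 3, lands at row 4
Move 5: X drops in col 4, lands at row 3
Move 6: O drops in col 0, lands at row 4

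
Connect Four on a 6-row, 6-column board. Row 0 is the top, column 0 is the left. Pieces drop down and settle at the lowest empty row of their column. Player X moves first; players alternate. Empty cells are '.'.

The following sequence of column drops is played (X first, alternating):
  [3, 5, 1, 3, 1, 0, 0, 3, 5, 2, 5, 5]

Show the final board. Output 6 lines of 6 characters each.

Move 1: X drops in col 3, lands at row 5
Move 2: O drops in col 5, lands at row 5
Move 3: X drops in col 1, lands at row 5
Move 4: O drops in col 3, lands at row 4
Move 5: X drops in col 1, lands at row 4
Move 6: O drops in col 0, lands at row 5
Move 7: X drops in col 0, lands at row 4
Move 8: O drops in col 3, lands at row 3
Move 9: X drops in col 5, lands at row 4
Move 10: O drops in col 2, lands at row 5
Move 11: X drops in col 5, lands at row 3
Move 12: O drops in col 5, lands at row 2

Answer: ......
......
.....O
...O.X
XX.O.X
OXOX.O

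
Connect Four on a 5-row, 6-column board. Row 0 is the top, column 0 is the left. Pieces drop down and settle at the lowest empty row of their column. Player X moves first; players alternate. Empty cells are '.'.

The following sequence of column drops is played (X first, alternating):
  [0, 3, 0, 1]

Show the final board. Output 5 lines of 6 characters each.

Move 1: X drops in col 0, lands at row 4
Move 2: O drops in col 3, lands at row 4
Move 3: X drops in col 0, lands at row 3
Move 4: O drops in col 1, lands at row 4

Answer: ......
......
......
X.....
XO.O..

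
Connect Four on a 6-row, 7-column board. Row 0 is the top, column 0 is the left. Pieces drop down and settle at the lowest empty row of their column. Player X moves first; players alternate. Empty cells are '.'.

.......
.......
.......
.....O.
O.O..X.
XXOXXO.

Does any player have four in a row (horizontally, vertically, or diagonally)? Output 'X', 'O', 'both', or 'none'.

none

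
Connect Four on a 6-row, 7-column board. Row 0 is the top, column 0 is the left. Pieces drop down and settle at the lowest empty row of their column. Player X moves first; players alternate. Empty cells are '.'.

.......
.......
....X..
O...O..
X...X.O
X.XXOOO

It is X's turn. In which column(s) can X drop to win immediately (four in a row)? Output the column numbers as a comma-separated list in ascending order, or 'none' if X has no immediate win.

Answer: 1

Derivation:
col 0: drop X → no win
col 1: drop X → WIN!
col 2: drop X → no win
col 3: drop X → no win
col 4: drop X → no win
col 5: drop X → no win
col 6: drop X → no win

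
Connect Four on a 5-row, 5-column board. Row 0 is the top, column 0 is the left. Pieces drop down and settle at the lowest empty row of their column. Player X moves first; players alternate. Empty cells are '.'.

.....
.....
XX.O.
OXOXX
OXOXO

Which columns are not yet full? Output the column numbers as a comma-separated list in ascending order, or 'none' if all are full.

Answer: 0,1,2,3,4

Derivation:
col 0: top cell = '.' → open
col 1: top cell = '.' → open
col 2: top cell = '.' → open
col 3: top cell = '.' → open
col 4: top cell = '.' → open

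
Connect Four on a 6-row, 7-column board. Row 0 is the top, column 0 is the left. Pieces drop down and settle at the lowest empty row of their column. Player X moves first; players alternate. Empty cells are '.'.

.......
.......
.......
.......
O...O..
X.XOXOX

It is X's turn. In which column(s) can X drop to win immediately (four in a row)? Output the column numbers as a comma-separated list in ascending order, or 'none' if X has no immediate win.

Answer: none

Derivation:
col 0: drop X → no win
col 1: drop X → no win
col 2: drop X → no win
col 3: drop X → no win
col 4: drop X → no win
col 5: drop X → no win
col 6: drop X → no win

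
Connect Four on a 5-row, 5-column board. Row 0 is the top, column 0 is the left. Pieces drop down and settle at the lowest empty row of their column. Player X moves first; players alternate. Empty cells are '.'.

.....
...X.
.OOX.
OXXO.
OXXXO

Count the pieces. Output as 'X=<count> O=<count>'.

X=7 O=6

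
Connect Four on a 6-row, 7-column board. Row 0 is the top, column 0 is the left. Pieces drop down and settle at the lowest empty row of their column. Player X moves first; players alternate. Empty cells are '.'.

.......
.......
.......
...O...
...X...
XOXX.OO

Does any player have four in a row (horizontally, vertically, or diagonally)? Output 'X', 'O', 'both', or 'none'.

none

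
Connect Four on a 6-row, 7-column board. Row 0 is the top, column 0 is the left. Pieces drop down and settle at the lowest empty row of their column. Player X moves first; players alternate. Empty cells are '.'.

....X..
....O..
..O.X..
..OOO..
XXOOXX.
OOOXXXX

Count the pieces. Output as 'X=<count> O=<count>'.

X=10 O=10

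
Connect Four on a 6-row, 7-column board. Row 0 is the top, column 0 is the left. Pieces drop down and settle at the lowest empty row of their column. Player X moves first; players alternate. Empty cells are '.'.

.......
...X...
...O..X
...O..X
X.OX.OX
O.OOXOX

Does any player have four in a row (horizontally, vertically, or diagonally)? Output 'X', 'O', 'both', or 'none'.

X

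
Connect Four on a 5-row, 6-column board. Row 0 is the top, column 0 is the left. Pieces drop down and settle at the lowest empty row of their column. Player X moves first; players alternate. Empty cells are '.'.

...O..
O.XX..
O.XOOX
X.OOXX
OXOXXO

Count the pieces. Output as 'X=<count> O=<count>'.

X=10 O=10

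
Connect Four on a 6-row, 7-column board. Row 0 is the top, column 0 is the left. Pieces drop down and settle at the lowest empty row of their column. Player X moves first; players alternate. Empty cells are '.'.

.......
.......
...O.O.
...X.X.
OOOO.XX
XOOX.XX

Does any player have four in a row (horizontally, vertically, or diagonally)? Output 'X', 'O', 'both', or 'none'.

O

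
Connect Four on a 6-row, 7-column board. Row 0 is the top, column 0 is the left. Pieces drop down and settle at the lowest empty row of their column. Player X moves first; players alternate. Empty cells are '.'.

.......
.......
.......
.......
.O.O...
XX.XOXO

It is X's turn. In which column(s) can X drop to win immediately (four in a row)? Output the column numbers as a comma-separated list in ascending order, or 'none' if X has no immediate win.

col 0: drop X → no win
col 1: drop X → no win
col 2: drop X → WIN!
col 3: drop X → no win
col 4: drop X → no win
col 5: drop X → no win
col 6: drop X → no win

Answer: 2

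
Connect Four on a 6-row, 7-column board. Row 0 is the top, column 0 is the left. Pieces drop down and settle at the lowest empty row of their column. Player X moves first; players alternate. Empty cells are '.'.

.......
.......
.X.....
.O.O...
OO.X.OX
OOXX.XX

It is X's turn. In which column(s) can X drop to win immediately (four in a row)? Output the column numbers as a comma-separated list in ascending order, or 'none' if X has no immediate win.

Answer: 4

Derivation:
col 0: drop X → no win
col 1: drop X → no win
col 2: drop X → no win
col 3: drop X → no win
col 4: drop X → WIN!
col 5: drop X → no win
col 6: drop X → no win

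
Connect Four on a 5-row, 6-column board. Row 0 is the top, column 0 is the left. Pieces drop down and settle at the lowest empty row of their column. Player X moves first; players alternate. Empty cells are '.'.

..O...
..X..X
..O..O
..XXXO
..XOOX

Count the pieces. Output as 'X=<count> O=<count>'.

X=7 O=6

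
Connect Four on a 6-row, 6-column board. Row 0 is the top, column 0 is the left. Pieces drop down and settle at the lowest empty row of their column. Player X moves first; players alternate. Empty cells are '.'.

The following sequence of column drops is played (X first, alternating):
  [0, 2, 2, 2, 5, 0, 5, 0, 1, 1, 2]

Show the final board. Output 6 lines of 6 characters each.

Move 1: X drops in col 0, lands at row 5
Move 2: O drops in col 2, lands at row 5
Move 3: X drops in col 2, lands at row 4
Move 4: O drops in col 2, lands at row 3
Move 5: X drops in col 5, lands at row 5
Move 6: O drops in col 0, lands at row 4
Move 7: X drops in col 5, lands at row 4
Move 8: O drops in col 0, lands at row 3
Move 9: X drops in col 1, lands at row 5
Move 10: O drops in col 1, lands at row 4
Move 11: X drops in col 2, lands at row 2

Answer: ......
......
..X...
O.O...
OOX..X
XXO..X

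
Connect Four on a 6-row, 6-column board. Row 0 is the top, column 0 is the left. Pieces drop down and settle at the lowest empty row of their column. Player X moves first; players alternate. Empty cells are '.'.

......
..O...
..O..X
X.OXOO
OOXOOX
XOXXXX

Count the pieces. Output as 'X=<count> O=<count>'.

X=10 O=10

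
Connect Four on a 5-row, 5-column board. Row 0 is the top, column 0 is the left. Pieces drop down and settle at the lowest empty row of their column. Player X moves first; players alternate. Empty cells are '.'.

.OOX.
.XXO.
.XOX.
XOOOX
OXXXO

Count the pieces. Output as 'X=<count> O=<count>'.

X=10 O=9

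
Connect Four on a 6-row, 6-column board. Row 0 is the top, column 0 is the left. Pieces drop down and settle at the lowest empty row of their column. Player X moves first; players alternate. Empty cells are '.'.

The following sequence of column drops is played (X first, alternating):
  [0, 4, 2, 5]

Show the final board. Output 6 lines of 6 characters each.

Answer: ......
......
......
......
......
X.X.OO

Derivation:
Move 1: X drops in col 0, lands at row 5
Move 2: O drops in col 4, lands at row 5
Move 3: X drops in col 2, lands at row 5
Move 4: O drops in col 5, lands at row 5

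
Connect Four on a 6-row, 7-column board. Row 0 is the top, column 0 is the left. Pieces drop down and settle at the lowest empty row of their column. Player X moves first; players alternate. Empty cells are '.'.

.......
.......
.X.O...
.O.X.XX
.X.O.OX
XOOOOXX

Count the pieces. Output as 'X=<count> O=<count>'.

X=9 O=8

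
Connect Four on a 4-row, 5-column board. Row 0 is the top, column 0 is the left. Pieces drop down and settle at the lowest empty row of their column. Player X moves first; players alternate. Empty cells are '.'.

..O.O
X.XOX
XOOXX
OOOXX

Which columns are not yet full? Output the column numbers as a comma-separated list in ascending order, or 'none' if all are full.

Answer: 0,1,3

Derivation:
col 0: top cell = '.' → open
col 1: top cell = '.' → open
col 2: top cell = 'O' → FULL
col 3: top cell = '.' → open
col 4: top cell = 'O' → FULL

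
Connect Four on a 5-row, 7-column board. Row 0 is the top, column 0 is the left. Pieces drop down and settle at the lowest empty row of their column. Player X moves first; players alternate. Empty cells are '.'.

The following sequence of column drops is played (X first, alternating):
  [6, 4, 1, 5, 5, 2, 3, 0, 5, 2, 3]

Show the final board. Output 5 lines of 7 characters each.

Move 1: X drops in col 6, lands at row 4
Move 2: O drops in col 4, lands at row 4
Move 3: X drops in col 1, lands at row 4
Move 4: O drops in col 5, lands at row 4
Move 5: X drops in col 5, lands at row 3
Move 6: O drops in col 2, lands at row 4
Move 7: X drops in col 3, lands at row 4
Move 8: O drops in col 0, lands at row 4
Move 9: X drops in col 5, lands at row 2
Move 10: O drops in col 2, lands at row 3
Move 11: X drops in col 3, lands at row 3

Answer: .......
.......
.....X.
..OX.X.
OXOXOOX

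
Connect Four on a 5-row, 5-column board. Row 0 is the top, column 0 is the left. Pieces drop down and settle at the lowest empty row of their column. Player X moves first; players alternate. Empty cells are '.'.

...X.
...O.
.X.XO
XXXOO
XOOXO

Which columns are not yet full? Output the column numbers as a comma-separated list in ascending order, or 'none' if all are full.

col 0: top cell = '.' → open
col 1: top cell = '.' → open
col 2: top cell = '.' → open
col 3: top cell = 'X' → FULL
col 4: top cell = '.' → open

Answer: 0,1,2,4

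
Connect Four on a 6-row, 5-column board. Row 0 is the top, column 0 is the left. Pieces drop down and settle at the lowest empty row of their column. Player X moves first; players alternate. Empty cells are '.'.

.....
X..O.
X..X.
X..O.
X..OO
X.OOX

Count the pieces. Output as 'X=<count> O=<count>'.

X=7 O=6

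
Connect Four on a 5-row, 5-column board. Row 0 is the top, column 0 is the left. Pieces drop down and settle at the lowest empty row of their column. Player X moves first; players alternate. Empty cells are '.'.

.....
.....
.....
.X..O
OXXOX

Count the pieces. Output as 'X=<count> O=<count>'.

X=4 O=3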